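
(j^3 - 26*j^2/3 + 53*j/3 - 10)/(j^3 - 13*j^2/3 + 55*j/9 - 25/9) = 3*(j - 6)/(3*j - 5)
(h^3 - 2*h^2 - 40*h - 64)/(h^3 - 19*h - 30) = (h^2 - 4*h - 32)/(h^2 - 2*h - 15)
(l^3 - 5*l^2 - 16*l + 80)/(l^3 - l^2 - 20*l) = (l - 4)/l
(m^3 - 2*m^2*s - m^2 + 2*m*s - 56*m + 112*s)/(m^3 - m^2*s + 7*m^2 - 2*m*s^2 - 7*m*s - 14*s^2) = (m - 8)/(m + s)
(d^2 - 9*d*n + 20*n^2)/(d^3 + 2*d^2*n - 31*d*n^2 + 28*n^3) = (d - 5*n)/(d^2 + 6*d*n - 7*n^2)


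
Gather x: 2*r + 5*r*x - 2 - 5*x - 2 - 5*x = 2*r + x*(5*r - 10) - 4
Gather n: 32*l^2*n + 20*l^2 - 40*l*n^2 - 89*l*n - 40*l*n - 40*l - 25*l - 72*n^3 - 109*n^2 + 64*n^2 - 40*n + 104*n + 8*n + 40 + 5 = 20*l^2 - 65*l - 72*n^3 + n^2*(-40*l - 45) + n*(32*l^2 - 129*l + 72) + 45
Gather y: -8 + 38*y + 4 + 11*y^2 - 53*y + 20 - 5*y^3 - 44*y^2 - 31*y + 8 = -5*y^3 - 33*y^2 - 46*y + 24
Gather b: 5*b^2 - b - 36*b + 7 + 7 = 5*b^2 - 37*b + 14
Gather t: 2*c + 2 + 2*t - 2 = 2*c + 2*t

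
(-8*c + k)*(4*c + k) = -32*c^2 - 4*c*k + k^2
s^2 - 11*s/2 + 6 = (s - 4)*(s - 3/2)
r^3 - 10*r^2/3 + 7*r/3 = r*(r - 7/3)*(r - 1)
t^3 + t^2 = t^2*(t + 1)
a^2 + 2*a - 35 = (a - 5)*(a + 7)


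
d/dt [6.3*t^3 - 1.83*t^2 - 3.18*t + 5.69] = 18.9*t^2 - 3.66*t - 3.18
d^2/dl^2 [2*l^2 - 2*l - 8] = 4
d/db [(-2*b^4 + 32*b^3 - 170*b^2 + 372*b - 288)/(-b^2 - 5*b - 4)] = 2*(2*b^5 - b^4 - 144*b^3 + 419*b^2 + 392*b - 1464)/(b^4 + 10*b^3 + 33*b^2 + 40*b + 16)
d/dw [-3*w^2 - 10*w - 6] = -6*w - 10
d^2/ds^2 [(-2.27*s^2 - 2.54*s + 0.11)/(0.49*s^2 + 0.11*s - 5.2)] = (8.88178419700125e-16*s^4 - 0.975001999999998*s^3 - 34.545294*s^2 - 38.795946*s - 125.104138)/(0.117649*s^6 + 0.079233*s^5 - 3.727773*s^4 - 1.680349*s^3 + 39.56004*s^2 + 8.9232*s - 140.608)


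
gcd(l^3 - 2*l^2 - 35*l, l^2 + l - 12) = 1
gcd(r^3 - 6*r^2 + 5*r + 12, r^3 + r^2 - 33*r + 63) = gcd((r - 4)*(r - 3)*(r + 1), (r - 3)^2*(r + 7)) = r - 3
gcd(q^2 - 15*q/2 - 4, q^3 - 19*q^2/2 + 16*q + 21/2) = q + 1/2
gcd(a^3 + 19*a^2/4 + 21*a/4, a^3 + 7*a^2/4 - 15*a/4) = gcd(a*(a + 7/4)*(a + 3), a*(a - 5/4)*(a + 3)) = a^2 + 3*a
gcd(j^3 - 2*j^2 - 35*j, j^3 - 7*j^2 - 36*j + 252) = j - 7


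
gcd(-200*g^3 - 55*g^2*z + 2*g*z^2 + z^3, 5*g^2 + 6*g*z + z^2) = 5*g + z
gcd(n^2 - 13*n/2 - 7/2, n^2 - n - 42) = n - 7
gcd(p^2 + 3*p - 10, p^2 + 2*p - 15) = p + 5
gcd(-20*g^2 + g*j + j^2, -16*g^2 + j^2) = 4*g - j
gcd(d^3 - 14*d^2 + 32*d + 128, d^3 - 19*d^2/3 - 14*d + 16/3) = d^2 - 6*d - 16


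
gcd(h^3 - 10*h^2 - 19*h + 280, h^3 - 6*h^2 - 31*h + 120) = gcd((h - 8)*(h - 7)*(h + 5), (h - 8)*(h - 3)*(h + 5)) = h^2 - 3*h - 40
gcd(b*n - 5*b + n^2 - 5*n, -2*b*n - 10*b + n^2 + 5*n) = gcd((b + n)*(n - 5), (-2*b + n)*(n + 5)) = 1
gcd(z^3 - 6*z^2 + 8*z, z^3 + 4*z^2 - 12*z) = z^2 - 2*z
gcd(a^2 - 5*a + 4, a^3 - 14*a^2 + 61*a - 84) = a - 4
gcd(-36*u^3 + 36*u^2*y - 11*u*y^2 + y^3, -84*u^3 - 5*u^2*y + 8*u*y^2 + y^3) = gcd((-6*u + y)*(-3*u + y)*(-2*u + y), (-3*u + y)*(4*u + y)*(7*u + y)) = -3*u + y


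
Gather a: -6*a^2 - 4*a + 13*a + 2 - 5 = -6*a^2 + 9*a - 3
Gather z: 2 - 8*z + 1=3 - 8*z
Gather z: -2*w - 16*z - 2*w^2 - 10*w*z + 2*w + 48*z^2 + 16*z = -2*w^2 - 10*w*z + 48*z^2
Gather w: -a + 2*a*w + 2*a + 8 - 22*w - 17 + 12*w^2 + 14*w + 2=a + 12*w^2 + w*(2*a - 8) - 7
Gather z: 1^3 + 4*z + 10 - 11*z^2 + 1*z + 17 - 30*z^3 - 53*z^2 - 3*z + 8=-30*z^3 - 64*z^2 + 2*z + 36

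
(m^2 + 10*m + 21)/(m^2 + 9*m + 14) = (m + 3)/(m + 2)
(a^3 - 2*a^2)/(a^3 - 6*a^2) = (a - 2)/(a - 6)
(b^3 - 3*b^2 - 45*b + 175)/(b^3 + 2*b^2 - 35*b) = (b - 5)/b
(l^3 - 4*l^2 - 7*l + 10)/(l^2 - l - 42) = (-l^3 + 4*l^2 + 7*l - 10)/(-l^2 + l + 42)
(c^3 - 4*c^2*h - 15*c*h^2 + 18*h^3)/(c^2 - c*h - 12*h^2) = (c^2 - 7*c*h + 6*h^2)/(c - 4*h)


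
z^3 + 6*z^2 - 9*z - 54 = (z - 3)*(z + 3)*(z + 6)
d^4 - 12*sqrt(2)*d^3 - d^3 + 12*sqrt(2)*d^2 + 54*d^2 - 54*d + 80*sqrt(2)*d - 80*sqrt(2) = (d - 1)*(d - 8*sqrt(2))*(d - 5*sqrt(2))*(d + sqrt(2))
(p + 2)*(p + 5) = p^2 + 7*p + 10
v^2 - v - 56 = (v - 8)*(v + 7)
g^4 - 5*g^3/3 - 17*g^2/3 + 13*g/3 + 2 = (g - 3)*(g - 1)*(g + 1/3)*(g + 2)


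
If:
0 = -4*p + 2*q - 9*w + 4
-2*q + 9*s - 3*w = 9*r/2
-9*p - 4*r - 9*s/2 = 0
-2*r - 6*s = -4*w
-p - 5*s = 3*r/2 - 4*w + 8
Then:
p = -388/233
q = 10746/233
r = -1800/233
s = 2376/233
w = 2664/233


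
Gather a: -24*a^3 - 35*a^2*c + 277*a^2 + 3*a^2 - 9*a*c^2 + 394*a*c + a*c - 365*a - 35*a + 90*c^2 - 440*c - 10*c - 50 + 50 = -24*a^3 + a^2*(280 - 35*c) + a*(-9*c^2 + 395*c - 400) + 90*c^2 - 450*c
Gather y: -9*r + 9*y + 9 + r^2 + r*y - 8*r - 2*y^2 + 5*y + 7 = r^2 - 17*r - 2*y^2 + y*(r + 14) + 16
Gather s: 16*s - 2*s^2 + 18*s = -2*s^2 + 34*s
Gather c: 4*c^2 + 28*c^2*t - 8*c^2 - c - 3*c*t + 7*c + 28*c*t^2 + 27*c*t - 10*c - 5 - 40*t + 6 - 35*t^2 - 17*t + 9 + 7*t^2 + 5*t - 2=c^2*(28*t - 4) + c*(28*t^2 + 24*t - 4) - 28*t^2 - 52*t + 8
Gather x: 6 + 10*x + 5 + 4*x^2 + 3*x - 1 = 4*x^2 + 13*x + 10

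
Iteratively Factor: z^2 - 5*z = (z)*(z - 5)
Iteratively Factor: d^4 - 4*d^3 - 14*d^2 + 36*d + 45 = (d + 1)*(d^3 - 5*d^2 - 9*d + 45) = (d - 5)*(d + 1)*(d^2 - 9) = (d - 5)*(d - 3)*(d + 1)*(d + 3)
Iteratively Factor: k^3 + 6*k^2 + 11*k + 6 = (k + 2)*(k^2 + 4*k + 3) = (k + 2)*(k + 3)*(k + 1)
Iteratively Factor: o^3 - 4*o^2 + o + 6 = (o + 1)*(o^2 - 5*o + 6) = (o - 3)*(o + 1)*(o - 2)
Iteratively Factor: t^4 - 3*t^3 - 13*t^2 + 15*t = (t - 1)*(t^3 - 2*t^2 - 15*t) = t*(t - 1)*(t^2 - 2*t - 15) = t*(t - 5)*(t - 1)*(t + 3)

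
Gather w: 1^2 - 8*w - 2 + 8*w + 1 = 0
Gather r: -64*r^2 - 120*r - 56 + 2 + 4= -64*r^2 - 120*r - 50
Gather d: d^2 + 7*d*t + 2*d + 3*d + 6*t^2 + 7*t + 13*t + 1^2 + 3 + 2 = d^2 + d*(7*t + 5) + 6*t^2 + 20*t + 6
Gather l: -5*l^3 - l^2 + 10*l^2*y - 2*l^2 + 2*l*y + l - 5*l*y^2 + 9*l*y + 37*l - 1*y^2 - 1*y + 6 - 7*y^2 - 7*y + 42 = -5*l^3 + l^2*(10*y - 3) + l*(-5*y^2 + 11*y + 38) - 8*y^2 - 8*y + 48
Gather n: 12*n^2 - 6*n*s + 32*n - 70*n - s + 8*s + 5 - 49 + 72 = 12*n^2 + n*(-6*s - 38) + 7*s + 28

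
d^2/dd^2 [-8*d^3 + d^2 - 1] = 2 - 48*d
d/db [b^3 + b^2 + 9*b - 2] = 3*b^2 + 2*b + 9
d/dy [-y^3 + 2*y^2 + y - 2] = -3*y^2 + 4*y + 1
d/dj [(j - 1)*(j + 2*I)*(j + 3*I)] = 3*j^2 + j*(-2 + 10*I) - 6 - 5*I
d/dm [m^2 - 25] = 2*m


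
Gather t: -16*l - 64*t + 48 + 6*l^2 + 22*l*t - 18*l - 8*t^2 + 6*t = 6*l^2 - 34*l - 8*t^2 + t*(22*l - 58) + 48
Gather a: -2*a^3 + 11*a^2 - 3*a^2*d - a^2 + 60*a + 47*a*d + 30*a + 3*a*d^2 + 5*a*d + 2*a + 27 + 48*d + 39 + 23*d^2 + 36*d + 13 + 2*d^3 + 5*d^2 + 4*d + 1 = -2*a^3 + a^2*(10 - 3*d) + a*(3*d^2 + 52*d + 92) + 2*d^3 + 28*d^2 + 88*d + 80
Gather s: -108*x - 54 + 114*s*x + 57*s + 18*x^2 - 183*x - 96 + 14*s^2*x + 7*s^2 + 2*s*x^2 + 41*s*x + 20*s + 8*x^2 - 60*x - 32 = s^2*(14*x + 7) + s*(2*x^2 + 155*x + 77) + 26*x^2 - 351*x - 182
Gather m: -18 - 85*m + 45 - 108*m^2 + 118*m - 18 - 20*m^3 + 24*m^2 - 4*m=-20*m^3 - 84*m^2 + 29*m + 9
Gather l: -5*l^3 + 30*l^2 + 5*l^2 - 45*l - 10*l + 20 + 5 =-5*l^3 + 35*l^2 - 55*l + 25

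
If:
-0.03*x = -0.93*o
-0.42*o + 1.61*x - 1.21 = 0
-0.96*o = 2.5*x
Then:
No Solution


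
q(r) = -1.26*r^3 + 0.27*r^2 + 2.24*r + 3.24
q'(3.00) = -30.16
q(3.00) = -21.63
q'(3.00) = -30.16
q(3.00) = -21.63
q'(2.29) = -16.35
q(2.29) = -5.35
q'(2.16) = -14.23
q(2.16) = -3.36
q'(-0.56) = 0.75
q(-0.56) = 2.29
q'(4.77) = -81.19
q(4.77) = -116.68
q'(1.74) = -8.26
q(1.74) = 1.32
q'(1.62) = -6.81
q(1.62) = 2.22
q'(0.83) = 0.08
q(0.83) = 4.56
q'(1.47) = -5.13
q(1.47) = 3.11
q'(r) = -3.78*r^2 + 0.54*r + 2.24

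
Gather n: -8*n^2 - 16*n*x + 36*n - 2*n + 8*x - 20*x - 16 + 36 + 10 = -8*n^2 + n*(34 - 16*x) - 12*x + 30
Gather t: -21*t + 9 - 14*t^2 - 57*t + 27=-14*t^2 - 78*t + 36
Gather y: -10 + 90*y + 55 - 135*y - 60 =-45*y - 15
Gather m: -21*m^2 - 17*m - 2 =-21*m^2 - 17*m - 2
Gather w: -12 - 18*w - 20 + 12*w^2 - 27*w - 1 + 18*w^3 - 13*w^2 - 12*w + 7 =18*w^3 - w^2 - 57*w - 26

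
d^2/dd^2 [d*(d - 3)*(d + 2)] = 6*d - 2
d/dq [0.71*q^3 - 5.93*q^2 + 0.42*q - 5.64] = 2.13*q^2 - 11.86*q + 0.42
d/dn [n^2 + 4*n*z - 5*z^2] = 2*n + 4*z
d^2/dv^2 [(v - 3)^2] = 2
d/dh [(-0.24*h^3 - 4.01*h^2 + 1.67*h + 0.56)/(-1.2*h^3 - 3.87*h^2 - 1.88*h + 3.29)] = (1.11022302462516e-16*h^5 - 3.8832*h^4 + 4.9104*h^3 + 13.6489*h^2 - 22.0514*h + 6.5471)/(1.44*h^6 + 9.288*h^5 + 19.4889*h^4 + 6.6552*h^3 - 21.9302*h^2 - 12.3704*h + 10.8241)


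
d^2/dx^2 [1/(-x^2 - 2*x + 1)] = 2*(x^2 + 2*x - 4*(x + 1)^2 - 1)/(x^2 + 2*x - 1)^3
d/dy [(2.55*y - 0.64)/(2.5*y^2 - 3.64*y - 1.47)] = (-6.375*y^2 + 3.2*y - 6.0781)/(6.25*y^4 - 18.2*y^3 + 5.8996*y^2 + 10.7016*y + 2.1609)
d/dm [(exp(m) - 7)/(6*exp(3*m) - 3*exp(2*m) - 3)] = (-2*(exp(m) - 7)*(3*exp(m) - 1)*exp(m) + 2*exp(3*m) - exp(2*m) - 1)*exp(m)/(3*(-2*exp(3*m) + exp(2*m) + 1)^2)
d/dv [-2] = 0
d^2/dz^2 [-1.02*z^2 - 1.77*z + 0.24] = -2.04000000000000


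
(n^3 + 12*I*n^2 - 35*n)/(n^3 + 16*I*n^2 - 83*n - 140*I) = n/(n + 4*I)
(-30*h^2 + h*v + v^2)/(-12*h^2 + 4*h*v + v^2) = (-5*h + v)/(-2*h + v)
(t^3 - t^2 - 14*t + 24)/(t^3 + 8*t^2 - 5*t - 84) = (t - 2)/(t + 7)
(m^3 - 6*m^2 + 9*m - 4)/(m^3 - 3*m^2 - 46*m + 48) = (m^2 - 5*m + 4)/(m^2 - 2*m - 48)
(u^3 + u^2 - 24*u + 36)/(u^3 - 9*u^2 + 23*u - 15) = (u^2 + 4*u - 12)/(u^2 - 6*u + 5)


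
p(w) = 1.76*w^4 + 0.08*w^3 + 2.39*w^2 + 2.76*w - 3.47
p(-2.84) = 120.63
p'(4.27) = 575.64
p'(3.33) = 281.30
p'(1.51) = 34.76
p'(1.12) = 18.31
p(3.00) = 171.04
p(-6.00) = 2329.69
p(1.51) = 15.57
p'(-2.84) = -170.14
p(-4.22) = 579.60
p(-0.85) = -3.22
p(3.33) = 251.59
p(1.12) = 5.50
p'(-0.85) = -5.45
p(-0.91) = -2.86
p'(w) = 7.04*w^3 + 0.24*w^2 + 4.78*w + 2.76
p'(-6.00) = -1537.92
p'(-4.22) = -542.20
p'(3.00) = 209.34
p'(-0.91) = -6.70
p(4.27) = 643.21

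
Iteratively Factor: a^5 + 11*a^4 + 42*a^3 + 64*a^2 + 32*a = (a + 2)*(a^4 + 9*a^3 + 24*a^2 + 16*a) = (a + 1)*(a + 2)*(a^3 + 8*a^2 + 16*a) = (a + 1)*(a + 2)*(a + 4)*(a^2 + 4*a) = (a + 1)*(a + 2)*(a + 4)^2*(a)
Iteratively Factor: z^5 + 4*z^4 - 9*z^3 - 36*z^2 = (z)*(z^4 + 4*z^3 - 9*z^2 - 36*z) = z*(z - 3)*(z^3 + 7*z^2 + 12*z) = z^2*(z - 3)*(z^2 + 7*z + 12) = z^2*(z - 3)*(z + 4)*(z + 3)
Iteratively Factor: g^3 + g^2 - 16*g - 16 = (g + 4)*(g^2 - 3*g - 4) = (g - 4)*(g + 4)*(g + 1)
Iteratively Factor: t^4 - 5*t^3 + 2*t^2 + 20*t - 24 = (t - 3)*(t^3 - 2*t^2 - 4*t + 8) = (t - 3)*(t - 2)*(t^2 - 4) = (t - 3)*(t - 2)^2*(t + 2)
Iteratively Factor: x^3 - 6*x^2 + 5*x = (x - 1)*(x^2 - 5*x) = (x - 5)*(x - 1)*(x)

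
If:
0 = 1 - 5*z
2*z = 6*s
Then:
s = 1/15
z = 1/5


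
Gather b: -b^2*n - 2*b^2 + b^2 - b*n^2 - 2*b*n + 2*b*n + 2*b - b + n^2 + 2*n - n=b^2*(-n - 1) + b*(1 - n^2) + n^2 + n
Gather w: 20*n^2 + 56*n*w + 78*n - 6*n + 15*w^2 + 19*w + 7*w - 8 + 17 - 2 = 20*n^2 + 72*n + 15*w^2 + w*(56*n + 26) + 7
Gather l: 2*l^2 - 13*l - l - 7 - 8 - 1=2*l^2 - 14*l - 16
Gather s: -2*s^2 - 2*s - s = -2*s^2 - 3*s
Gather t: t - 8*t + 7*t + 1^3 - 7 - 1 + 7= 0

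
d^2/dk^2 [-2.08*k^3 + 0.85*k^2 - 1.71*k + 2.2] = 1.7 - 12.48*k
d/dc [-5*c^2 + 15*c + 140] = 15 - 10*c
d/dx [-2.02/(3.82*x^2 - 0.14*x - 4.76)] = (15.4328*x - 0.2828)/(-3.82*x^2 + 0.14*x + 4.76)^2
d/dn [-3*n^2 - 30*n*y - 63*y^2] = -6*n - 30*y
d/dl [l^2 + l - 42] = 2*l + 1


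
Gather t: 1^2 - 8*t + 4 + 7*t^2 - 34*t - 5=7*t^2 - 42*t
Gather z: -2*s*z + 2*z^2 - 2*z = 2*z^2 + z*(-2*s - 2)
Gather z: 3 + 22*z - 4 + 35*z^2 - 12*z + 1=35*z^2 + 10*z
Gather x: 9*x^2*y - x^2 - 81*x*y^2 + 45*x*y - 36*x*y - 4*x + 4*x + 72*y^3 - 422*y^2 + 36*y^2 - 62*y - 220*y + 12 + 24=x^2*(9*y - 1) + x*(-81*y^2 + 9*y) + 72*y^3 - 386*y^2 - 282*y + 36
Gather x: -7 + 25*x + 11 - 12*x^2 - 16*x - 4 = -12*x^2 + 9*x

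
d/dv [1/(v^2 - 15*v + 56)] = (15 - 2*v)/(v^2 - 15*v + 56)^2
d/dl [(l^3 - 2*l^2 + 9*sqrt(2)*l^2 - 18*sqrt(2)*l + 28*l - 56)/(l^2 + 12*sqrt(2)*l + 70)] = (l^4 + 24*sqrt(2)*l^3 - 6*sqrt(2)*l^2 + 398*l^2 - 168*l + 1260*sqrt(2)*l - 588*sqrt(2) + 1960)/(l^4 + 24*sqrt(2)*l^3 + 428*l^2 + 1680*sqrt(2)*l + 4900)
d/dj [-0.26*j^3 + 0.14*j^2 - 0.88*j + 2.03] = -0.78*j^2 + 0.28*j - 0.88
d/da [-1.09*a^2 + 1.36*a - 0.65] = 1.36 - 2.18*a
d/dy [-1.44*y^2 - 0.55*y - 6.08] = -2.88*y - 0.55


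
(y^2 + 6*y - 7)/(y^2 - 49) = (y - 1)/(y - 7)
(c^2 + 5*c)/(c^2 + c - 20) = c/(c - 4)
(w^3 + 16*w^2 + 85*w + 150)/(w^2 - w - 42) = (w^2 + 10*w + 25)/(w - 7)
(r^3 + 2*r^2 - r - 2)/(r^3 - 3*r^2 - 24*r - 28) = (r^2 - 1)/(r^2 - 5*r - 14)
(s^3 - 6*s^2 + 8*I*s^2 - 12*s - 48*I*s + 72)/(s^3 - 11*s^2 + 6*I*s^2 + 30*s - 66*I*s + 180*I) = (s + 2*I)/(s - 5)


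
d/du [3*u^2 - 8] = 6*u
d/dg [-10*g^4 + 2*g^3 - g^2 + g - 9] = -40*g^3 + 6*g^2 - 2*g + 1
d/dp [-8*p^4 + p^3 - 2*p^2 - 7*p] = -32*p^3 + 3*p^2 - 4*p - 7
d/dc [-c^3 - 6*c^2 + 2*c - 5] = -3*c^2 - 12*c + 2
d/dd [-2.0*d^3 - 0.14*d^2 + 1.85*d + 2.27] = -6.0*d^2 - 0.28*d + 1.85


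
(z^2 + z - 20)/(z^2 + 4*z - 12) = (z^2 + z - 20)/(z^2 + 4*z - 12)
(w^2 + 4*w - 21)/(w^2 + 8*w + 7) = (w - 3)/(w + 1)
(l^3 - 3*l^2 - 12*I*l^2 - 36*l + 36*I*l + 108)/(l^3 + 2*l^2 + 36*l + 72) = (l^2 + l*(-3 - 6*I) + 18*I)/(l^2 + l*(2 + 6*I) + 12*I)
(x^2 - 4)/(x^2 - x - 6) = (x - 2)/(x - 3)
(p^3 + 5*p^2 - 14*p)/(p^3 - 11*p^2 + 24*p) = (p^2 + 5*p - 14)/(p^2 - 11*p + 24)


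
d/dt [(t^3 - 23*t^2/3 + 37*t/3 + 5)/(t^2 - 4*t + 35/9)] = 3*(27*t^4 - 216*t^3 + 810*t^2 - 1880*t + 1835)/(81*t^4 - 648*t^3 + 1926*t^2 - 2520*t + 1225)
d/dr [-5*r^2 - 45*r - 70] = -10*r - 45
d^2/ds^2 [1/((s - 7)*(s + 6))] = 2*((s - 7)^2 + (s - 7)*(s + 6) + (s + 6)^2)/((s - 7)^3*(s + 6)^3)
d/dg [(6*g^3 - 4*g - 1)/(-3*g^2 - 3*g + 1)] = (-18*g^4 - 36*g^3 + 6*g^2 - 6*g - 7)/(9*g^4 + 18*g^3 + 3*g^2 - 6*g + 1)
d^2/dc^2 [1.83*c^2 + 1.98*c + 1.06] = 3.66000000000000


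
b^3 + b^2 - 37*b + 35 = (b - 5)*(b - 1)*(b + 7)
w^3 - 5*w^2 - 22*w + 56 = (w - 7)*(w - 2)*(w + 4)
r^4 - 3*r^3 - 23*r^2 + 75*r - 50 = (r - 5)*(r - 2)*(r - 1)*(r + 5)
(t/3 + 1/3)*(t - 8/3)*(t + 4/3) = t^3/3 - t^2/9 - 44*t/27 - 32/27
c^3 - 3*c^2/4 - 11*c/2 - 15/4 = (c - 3)*(c + 1)*(c + 5/4)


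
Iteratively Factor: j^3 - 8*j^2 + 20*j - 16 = (j - 2)*(j^2 - 6*j + 8) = (j - 4)*(j - 2)*(j - 2)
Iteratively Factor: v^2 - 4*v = (v - 4)*(v)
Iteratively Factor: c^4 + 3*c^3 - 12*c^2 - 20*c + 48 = (c + 4)*(c^3 - c^2 - 8*c + 12) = (c - 2)*(c + 4)*(c^2 + c - 6) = (c - 2)*(c + 3)*(c + 4)*(c - 2)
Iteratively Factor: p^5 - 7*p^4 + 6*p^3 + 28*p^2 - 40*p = (p - 5)*(p^4 - 2*p^3 - 4*p^2 + 8*p) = (p - 5)*(p + 2)*(p^3 - 4*p^2 + 4*p) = p*(p - 5)*(p + 2)*(p^2 - 4*p + 4) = p*(p - 5)*(p - 2)*(p + 2)*(p - 2)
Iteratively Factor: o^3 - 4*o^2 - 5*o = (o + 1)*(o^2 - 5*o) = o*(o + 1)*(o - 5)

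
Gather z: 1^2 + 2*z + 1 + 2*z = 4*z + 2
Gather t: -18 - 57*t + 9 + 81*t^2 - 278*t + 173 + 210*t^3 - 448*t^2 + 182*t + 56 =210*t^3 - 367*t^2 - 153*t + 220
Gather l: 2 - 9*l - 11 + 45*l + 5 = 36*l - 4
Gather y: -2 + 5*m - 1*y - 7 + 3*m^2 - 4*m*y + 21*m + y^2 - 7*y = 3*m^2 + 26*m + y^2 + y*(-4*m - 8) - 9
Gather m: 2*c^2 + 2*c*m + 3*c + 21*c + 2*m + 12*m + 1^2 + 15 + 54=2*c^2 + 24*c + m*(2*c + 14) + 70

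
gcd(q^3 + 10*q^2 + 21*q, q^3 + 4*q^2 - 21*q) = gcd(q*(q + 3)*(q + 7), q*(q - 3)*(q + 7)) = q^2 + 7*q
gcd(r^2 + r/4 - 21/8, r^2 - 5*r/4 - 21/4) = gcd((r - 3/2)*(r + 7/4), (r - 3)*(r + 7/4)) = r + 7/4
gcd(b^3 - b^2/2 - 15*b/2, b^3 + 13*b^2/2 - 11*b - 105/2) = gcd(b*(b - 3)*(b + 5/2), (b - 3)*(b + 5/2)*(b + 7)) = b^2 - b/2 - 15/2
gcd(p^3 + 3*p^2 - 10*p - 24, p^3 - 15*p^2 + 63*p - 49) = 1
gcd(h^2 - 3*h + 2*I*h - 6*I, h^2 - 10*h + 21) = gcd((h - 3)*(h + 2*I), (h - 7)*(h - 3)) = h - 3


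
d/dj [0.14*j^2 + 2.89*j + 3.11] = 0.28*j + 2.89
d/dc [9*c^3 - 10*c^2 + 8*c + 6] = 27*c^2 - 20*c + 8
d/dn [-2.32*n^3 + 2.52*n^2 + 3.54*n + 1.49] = -6.96*n^2 + 5.04*n + 3.54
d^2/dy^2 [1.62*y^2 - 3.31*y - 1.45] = 3.24000000000000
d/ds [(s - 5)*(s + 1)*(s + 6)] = 3*s^2 + 4*s - 29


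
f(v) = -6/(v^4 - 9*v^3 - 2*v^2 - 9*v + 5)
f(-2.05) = -0.05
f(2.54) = 0.04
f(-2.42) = -0.03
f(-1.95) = -0.06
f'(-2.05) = -0.07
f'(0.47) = -317.26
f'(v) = -6*(-4*v^3 + 27*v^2 + 4*v + 9)/(v^4 - 9*v^3 - 2*v^2 - 9*v + 5)^2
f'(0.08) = -3.13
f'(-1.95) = -0.09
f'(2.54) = -0.04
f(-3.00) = -0.02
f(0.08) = -1.41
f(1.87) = 0.09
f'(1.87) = -0.12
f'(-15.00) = 0.00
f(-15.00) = 0.00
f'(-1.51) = -0.19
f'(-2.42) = -0.04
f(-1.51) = -0.12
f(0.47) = 10.76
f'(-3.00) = -0.02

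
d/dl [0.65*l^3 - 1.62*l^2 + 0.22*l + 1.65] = 1.95*l^2 - 3.24*l + 0.22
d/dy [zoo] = 0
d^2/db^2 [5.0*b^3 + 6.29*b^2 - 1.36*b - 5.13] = 30.0*b + 12.58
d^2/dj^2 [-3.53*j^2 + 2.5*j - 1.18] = -7.06000000000000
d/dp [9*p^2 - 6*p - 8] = 18*p - 6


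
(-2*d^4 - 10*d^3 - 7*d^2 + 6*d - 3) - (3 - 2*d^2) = -2*d^4 - 10*d^3 - 5*d^2 + 6*d - 6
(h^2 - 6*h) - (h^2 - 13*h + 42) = 7*h - 42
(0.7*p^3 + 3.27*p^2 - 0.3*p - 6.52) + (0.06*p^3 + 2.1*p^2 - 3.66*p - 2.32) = 0.76*p^3 + 5.37*p^2 - 3.96*p - 8.84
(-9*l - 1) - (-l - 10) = 9 - 8*l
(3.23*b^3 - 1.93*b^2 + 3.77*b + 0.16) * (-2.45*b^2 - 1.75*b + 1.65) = -7.9135*b^5 - 0.923999999999999*b^4 - 0.529500000000002*b^3 - 10.174*b^2 + 5.9405*b + 0.264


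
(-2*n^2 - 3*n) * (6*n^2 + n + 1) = -12*n^4 - 20*n^3 - 5*n^2 - 3*n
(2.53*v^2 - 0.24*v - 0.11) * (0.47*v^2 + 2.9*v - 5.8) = 1.1891*v^4 + 7.2242*v^3 - 15.4217*v^2 + 1.073*v + 0.638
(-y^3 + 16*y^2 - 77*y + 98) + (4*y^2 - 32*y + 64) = -y^3 + 20*y^2 - 109*y + 162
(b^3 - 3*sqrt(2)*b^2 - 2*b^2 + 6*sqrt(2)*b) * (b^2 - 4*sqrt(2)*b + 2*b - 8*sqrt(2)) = b^5 - 7*sqrt(2)*b^4 + 20*b^3 + 28*sqrt(2)*b^2 - 96*b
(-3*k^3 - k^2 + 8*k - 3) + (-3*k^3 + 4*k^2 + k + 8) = -6*k^3 + 3*k^2 + 9*k + 5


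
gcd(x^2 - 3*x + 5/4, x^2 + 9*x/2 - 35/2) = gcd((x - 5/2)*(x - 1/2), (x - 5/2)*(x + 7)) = x - 5/2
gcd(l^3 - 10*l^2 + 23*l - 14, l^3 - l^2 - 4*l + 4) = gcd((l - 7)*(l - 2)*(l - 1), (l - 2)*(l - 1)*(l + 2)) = l^2 - 3*l + 2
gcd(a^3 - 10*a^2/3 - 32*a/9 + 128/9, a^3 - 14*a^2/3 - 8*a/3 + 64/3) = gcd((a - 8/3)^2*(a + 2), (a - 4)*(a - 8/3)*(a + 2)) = a^2 - 2*a/3 - 16/3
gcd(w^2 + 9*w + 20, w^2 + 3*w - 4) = w + 4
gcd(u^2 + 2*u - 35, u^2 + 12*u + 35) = u + 7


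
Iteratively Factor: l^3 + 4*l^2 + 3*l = (l)*(l^2 + 4*l + 3) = l*(l + 3)*(l + 1)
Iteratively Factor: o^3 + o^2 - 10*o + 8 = (o - 2)*(o^2 + 3*o - 4) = (o - 2)*(o + 4)*(o - 1)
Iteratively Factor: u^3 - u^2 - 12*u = (u)*(u^2 - u - 12) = u*(u + 3)*(u - 4)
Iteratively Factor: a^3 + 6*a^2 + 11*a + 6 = (a + 1)*(a^2 + 5*a + 6) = (a + 1)*(a + 3)*(a + 2)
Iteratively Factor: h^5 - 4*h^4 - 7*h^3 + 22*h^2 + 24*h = (h - 3)*(h^4 - h^3 - 10*h^2 - 8*h) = (h - 3)*(h + 1)*(h^3 - 2*h^2 - 8*h) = (h - 4)*(h - 3)*(h + 1)*(h^2 + 2*h) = h*(h - 4)*(h - 3)*(h + 1)*(h + 2)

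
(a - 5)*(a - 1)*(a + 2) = a^3 - 4*a^2 - 7*a + 10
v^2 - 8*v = v*(v - 8)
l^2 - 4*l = l*(l - 4)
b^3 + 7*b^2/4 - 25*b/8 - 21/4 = (b - 7/4)*(b + 3/2)*(b + 2)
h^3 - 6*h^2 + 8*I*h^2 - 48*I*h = h*(h - 6)*(h + 8*I)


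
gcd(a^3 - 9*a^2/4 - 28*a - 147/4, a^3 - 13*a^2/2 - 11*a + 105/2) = a^2 - 4*a - 21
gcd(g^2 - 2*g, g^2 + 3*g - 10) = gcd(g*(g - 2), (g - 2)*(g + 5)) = g - 2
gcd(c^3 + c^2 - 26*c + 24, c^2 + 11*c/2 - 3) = c + 6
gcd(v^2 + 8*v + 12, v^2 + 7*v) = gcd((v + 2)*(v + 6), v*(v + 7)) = 1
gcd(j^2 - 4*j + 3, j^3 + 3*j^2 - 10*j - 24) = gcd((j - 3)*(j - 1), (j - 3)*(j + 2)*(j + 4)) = j - 3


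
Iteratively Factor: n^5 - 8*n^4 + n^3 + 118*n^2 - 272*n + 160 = (n - 5)*(n^4 - 3*n^3 - 14*n^2 + 48*n - 32) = (n - 5)*(n - 2)*(n^3 - n^2 - 16*n + 16) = (n - 5)*(n - 4)*(n - 2)*(n^2 + 3*n - 4) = (n - 5)*(n - 4)*(n - 2)*(n + 4)*(n - 1)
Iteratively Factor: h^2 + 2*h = (h)*(h + 2)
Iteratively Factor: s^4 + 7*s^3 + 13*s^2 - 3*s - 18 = (s + 2)*(s^3 + 5*s^2 + 3*s - 9) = (s - 1)*(s + 2)*(s^2 + 6*s + 9) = (s - 1)*(s + 2)*(s + 3)*(s + 3)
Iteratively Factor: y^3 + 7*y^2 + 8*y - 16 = (y - 1)*(y^2 + 8*y + 16) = (y - 1)*(y + 4)*(y + 4)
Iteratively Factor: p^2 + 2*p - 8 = (p + 4)*(p - 2)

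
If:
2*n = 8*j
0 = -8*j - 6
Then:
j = -3/4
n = -3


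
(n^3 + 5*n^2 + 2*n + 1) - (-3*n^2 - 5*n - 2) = n^3 + 8*n^2 + 7*n + 3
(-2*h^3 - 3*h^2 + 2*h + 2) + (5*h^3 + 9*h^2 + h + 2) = 3*h^3 + 6*h^2 + 3*h + 4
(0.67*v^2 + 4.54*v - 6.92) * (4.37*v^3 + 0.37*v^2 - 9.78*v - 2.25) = 2.9279*v^5 + 20.0877*v^4 - 35.1132*v^3 - 48.4691*v^2 + 57.4626*v + 15.57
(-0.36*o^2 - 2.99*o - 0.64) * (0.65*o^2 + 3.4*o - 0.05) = -0.234*o^4 - 3.1675*o^3 - 10.564*o^2 - 2.0265*o + 0.032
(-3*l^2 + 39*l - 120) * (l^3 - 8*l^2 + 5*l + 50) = -3*l^5 + 63*l^4 - 447*l^3 + 1005*l^2 + 1350*l - 6000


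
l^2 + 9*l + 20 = (l + 4)*(l + 5)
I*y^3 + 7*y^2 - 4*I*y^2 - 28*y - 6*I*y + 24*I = (y - 4)*(y - 6*I)*(I*y + 1)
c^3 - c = c*(c - 1)*(c + 1)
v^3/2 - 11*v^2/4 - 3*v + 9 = (v/2 + 1)*(v - 6)*(v - 3/2)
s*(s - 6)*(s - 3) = s^3 - 9*s^2 + 18*s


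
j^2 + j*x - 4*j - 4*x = (j - 4)*(j + x)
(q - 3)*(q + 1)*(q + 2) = q^3 - 7*q - 6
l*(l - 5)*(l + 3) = l^3 - 2*l^2 - 15*l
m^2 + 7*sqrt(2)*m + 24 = (m + 3*sqrt(2))*(m + 4*sqrt(2))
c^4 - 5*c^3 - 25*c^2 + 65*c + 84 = (c - 7)*(c - 3)*(c + 1)*(c + 4)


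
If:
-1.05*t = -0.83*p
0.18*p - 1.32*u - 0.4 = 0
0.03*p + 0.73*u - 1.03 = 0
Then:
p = 9.66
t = 7.63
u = 1.01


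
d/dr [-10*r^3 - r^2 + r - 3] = -30*r^2 - 2*r + 1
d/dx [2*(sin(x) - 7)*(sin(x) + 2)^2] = 6*(sin(x) - 4)*(sin(x) + 2)*cos(x)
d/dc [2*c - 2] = 2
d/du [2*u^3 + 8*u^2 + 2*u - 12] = 6*u^2 + 16*u + 2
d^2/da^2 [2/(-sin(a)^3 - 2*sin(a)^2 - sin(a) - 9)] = 2*(9*sin(a)^6 + 22*sin(a)^5 + 6*sin(a)^4 - 107*sin(a)^3 - 101*sin(a)^2 + 33*sin(a) + 34)/(sin(a)^3 + 2*sin(a)^2 + sin(a) + 9)^3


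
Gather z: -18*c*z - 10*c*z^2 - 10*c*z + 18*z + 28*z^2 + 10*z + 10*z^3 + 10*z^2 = 10*z^3 + z^2*(38 - 10*c) + z*(28 - 28*c)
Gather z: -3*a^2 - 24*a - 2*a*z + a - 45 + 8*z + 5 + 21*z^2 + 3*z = -3*a^2 - 23*a + 21*z^2 + z*(11 - 2*a) - 40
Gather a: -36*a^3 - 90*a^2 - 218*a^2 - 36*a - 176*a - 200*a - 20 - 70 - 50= -36*a^3 - 308*a^2 - 412*a - 140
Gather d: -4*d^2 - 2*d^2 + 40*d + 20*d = -6*d^2 + 60*d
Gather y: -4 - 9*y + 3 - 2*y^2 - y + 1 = -2*y^2 - 10*y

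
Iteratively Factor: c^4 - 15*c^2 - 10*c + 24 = (c - 4)*(c^3 + 4*c^2 + c - 6) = (c - 4)*(c + 2)*(c^2 + 2*c - 3) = (c - 4)*(c - 1)*(c + 2)*(c + 3)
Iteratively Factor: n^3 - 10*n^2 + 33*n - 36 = (n - 4)*(n^2 - 6*n + 9) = (n - 4)*(n - 3)*(n - 3)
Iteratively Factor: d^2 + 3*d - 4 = (d + 4)*(d - 1)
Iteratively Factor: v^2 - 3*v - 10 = (v - 5)*(v + 2)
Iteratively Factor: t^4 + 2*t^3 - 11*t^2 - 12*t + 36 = (t + 3)*(t^3 - t^2 - 8*t + 12) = (t + 3)^2*(t^2 - 4*t + 4) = (t - 2)*(t + 3)^2*(t - 2)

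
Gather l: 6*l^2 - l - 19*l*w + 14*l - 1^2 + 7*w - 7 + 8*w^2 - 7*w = 6*l^2 + l*(13 - 19*w) + 8*w^2 - 8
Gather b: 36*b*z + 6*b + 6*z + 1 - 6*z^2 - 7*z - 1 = b*(36*z + 6) - 6*z^2 - z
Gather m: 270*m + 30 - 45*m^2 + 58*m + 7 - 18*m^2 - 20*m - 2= -63*m^2 + 308*m + 35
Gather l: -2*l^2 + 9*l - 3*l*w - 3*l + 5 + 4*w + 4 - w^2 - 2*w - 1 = -2*l^2 + l*(6 - 3*w) - w^2 + 2*w + 8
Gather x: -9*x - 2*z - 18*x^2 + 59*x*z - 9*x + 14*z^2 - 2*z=-18*x^2 + x*(59*z - 18) + 14*z^2 - 4*z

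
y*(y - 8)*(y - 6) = y^3 - 14*y^2 + 48*y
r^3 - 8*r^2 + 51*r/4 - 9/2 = (r - 6)*(r - 3/2)*(r - 1/2)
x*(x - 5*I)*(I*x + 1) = I*x^3 + 6*x^2 - 5*I*x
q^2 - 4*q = q*(q - 4)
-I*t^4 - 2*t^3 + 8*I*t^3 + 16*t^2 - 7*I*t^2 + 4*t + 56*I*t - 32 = (t - 8)*(t - 4*I)*(t + I)*(-I*t + 1)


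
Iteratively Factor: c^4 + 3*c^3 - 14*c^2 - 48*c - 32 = (c + 4)*(c^3 - c^2 - 10*c - 8) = (c + 2)*(c + 4)*(c^2 - 3*c - 4) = (c - 4)*(c + 2)*(c + 4)*(c + 1)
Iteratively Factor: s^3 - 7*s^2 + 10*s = (s)*(s^2 - 7*s + 10) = s*(s - 2)*(s - 5)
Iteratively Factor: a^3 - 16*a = (a - 4)*(a^2 + 4*a) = a*(a - 4)*(a + 4)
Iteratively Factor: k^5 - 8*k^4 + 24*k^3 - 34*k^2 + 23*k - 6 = (k - 3)*(k^4 - 5*k^3 + 9*k^2 - 7*k + 2) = (k - 3)*(k - 2)*(k^3 - 3*k^2 + 3*k - 1) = (k - 3)*(k - 2)*(k - 1)*(k^2 - 2*k + 1) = (k - 3)*(k - 2)*(k - 1)^2*(k - 1)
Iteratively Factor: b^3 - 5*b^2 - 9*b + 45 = (b - 5)*(b^2 - 9) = (b - 5)*(b + 3)*(b - 3)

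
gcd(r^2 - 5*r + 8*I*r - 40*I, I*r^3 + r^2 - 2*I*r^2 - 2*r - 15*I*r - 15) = r - 5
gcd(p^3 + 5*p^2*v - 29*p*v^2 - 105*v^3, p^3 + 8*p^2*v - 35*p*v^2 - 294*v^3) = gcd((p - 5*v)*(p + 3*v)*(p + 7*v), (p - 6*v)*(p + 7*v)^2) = p + 7*v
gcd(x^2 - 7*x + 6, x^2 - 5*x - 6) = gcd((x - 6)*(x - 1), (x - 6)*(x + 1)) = x - 6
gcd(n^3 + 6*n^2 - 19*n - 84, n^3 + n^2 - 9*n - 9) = n + 3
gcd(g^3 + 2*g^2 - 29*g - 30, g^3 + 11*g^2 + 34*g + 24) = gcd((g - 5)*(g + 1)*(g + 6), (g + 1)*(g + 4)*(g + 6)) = g^2 + 7*g + 6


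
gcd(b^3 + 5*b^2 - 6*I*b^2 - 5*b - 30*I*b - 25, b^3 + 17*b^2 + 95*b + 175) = b + 5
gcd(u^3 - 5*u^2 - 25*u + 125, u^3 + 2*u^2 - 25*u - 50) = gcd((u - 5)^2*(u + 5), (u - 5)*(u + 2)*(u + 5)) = u^2 - 25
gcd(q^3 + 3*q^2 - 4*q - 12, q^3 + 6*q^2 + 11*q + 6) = q^2 + 5*q + 6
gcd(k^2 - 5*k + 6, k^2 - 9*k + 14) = k - 2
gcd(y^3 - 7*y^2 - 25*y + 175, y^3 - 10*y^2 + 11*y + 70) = y^2 - 12*y + 35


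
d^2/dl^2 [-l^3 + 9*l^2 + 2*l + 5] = 18 - 6*l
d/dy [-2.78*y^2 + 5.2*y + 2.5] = 5.2 - 5.56*y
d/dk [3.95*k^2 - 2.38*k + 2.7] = 7.9*k - 2.38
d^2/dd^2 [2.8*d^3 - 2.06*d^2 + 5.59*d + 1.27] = 16.8*d - 4.12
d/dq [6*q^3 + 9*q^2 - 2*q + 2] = 18*q^2 + 18*q - 2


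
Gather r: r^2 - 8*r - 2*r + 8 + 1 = r^2 - 10*r + 9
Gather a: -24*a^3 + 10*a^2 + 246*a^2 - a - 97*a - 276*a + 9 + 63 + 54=-24*a^3 + 256*a^2 - 374*a + 126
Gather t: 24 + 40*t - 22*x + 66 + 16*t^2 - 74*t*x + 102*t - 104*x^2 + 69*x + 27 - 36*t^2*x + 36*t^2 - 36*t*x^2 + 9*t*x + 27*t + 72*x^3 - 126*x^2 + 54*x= t^2*(52 - 36*x) + t*(-36*x^2 - 65*x + 169) + 72*x^3 - 230*x^2 + 101*x + 117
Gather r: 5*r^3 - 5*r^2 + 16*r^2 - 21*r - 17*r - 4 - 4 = 5*r^3 + 11*r^2 - 38*r - 8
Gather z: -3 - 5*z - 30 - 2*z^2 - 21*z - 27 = -2*z^2 - 26*z - 60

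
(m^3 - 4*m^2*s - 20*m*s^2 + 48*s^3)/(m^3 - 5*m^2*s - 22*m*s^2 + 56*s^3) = (-m + 6*s)/(-m + 7*s)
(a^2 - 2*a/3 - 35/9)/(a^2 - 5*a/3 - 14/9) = (3*a + 5)/(3*a + 2)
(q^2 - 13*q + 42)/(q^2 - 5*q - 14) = (q - 6)/(q + 2)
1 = 1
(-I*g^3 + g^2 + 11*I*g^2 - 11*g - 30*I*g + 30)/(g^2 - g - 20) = (-I*g^2 + g*(1 + 6*I) - 6)/(g + 4)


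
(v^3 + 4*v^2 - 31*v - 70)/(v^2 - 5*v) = v + 9 + 14/v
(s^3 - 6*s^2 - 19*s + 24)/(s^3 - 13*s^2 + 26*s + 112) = (s^2 + 2*s - 3)/(s^2 - 5*s - 14)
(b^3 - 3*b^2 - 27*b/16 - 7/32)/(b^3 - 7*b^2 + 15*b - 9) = (32*b^3 - 96*b^2 - 54*b - 7)/(32*(b^3 - 7*b^2 + 15*b - 9))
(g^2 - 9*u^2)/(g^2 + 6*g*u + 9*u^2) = (g - 3*u)/(g + 3*u)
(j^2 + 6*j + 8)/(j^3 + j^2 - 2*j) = (j + 4)/(j*(j - 1))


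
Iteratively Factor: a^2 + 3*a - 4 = (a + 4)*(a - 1)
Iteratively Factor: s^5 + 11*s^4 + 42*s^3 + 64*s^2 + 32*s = (s)*(s^4 + 11*s^3 + 42*s^2 + 64*s + 32) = s*(s + 2)*(s^3 + 9*s^2 + 24*s + 16) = s*(s + 2)*(s + 4)*(s^2 + 5*s + 4) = s*(s + 1)*(s + 2)*(s + 4)*(s + 4)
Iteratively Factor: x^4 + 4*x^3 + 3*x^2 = (x + 1)*(x^3 + 3*x^2) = (x + 1)*(x + 3)*(x^2) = x*(x + 1)*(x + 3)*(x)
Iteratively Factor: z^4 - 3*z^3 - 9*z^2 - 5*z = (z + 1)*(z^3 - 4*z^2 - 5*z) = (z - 5)*(z + 1)*(z^2 + z) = z*(z - 5)*(z + 1)*(z + 1)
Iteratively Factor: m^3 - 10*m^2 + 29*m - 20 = (m - 4)*(m^2 - 6*m + 5) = (m - 5)*(m - 4)*(m - 1)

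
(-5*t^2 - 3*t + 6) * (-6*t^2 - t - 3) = 30*t^4 + 23*t^3 - 18*t^2 + 3*t - 18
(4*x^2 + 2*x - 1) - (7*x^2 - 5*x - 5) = -3*x^2 + 7*x + 4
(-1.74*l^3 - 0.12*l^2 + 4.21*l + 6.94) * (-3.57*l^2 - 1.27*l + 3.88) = 6.2118*l^5 + 2.6382*l^4 - 21.6285*l^3 - 30.5881*l^2 + 7.521*l + 26.9272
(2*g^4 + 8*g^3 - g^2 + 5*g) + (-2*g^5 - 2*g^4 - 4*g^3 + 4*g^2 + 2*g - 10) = -2*g^5 + 4*g^3 + 3*g^2 + 7*g - 10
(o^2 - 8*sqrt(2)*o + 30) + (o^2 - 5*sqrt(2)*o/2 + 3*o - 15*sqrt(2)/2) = 2*o^2 - 21*sqrt(2)*o/2 + 3*o - 15*sqrt(2)/2 + 30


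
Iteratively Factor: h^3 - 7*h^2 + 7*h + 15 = (h + 1)*(h^2 - 8*h + 15) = (h - 3)*(h + 1)*(h - 5)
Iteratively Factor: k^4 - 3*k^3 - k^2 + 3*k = (k)*(k^3 - 3*k^2 - k + 3) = k*(k + 1)*(k^2 - 4*k + 3) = k*(k - 1)*(k + 1)*(k - 3)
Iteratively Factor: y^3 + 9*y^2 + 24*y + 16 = (y + 1)*(y^2 + 8*y + 16) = (y + 1)*(y + 4)*(y + 4)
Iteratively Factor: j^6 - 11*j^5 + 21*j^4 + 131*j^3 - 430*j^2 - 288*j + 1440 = (j - 4)*(j^5 - 7*j^4 - 7*j^3 + 103*j^2 - 18*j - 360) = (j - 4)*(j + 3)*(j^4 - 10*j^3 + 23*j^2 + 34*j - 120) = (j - 4)^2*(j + 3)*(j^3 - 6*j^2 - j + 30) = (j - 5)*(j - 4)^2*(j + 3)*(j^2 - j - 6) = (j - 5)*(j - 4)^2*(j + 2)*(j + 3)*(j - 3)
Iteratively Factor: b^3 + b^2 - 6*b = (b - 2)*(b^2 + 3*b) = (b - 2)*(b + 3)*(b)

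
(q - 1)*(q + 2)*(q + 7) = q^3 + 8*q^2 + 5*q - 14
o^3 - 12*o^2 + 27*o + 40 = (o - 8)*(o - 5)*(o + 1)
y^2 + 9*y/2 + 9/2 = (y + 3/2)*(y + 3)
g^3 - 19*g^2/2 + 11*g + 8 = (g - 8)*(g - 2)*(g + 1/2)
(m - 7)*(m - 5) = m^2 - 12*m + 35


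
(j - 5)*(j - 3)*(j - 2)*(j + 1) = j^4 - 9*j^3 + 21*j^2 + j - 30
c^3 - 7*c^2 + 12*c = c*(c - 4)*(c - 3)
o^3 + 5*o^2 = o^2*(o + 5)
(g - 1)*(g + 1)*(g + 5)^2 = g^4 + 10*g^3 + 24*g^2 - 10*g - 25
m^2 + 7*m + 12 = (m + 3)*(m + 4)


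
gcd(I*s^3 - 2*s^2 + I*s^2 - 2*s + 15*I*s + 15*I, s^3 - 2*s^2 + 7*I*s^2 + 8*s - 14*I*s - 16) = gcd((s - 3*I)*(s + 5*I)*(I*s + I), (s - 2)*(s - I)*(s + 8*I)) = 1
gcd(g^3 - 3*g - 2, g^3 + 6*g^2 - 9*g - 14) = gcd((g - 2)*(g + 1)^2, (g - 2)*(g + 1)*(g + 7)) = g^2 - g - 2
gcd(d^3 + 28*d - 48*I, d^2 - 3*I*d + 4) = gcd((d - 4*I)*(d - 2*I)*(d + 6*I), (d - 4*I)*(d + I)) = d - 4*I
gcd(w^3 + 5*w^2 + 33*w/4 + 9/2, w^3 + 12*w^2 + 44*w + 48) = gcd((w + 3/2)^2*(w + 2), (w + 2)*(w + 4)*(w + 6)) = w + 2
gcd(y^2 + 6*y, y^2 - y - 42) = y + 6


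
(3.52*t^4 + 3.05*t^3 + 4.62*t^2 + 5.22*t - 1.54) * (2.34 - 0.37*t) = -1.3024*t^5 + 7.1083*t^4 + 5.4276*t^3 + 8.8794*t^2 + 12.7846*t - 3.6036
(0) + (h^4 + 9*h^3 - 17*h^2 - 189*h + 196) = h^4 + 9*h^3 - 17*h^2 - 189*h + 196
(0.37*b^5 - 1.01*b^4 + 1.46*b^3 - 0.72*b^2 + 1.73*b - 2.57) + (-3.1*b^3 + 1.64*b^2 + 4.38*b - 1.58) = 0.37*b^5 - 1.01*b^4 - 1.64*b^3 + 0.92*b^2 + 6.11*b - 4.15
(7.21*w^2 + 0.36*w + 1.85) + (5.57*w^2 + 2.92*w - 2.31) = 12.78*w^2 + 3.28*w - 0.46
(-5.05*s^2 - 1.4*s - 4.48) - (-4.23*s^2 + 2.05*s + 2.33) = -0.819999999999999*s^2 - 3.45*s - 6.81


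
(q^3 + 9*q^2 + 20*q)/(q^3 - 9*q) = (q^2 + 9*q + 20)/(q^2 - 9)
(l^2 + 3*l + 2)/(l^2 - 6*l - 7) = (l + 2)/(l - 7)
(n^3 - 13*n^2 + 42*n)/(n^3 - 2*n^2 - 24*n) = (n - 7)/(n + 4)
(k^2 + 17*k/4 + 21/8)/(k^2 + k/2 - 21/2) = (k + 3/4)/(k - 3)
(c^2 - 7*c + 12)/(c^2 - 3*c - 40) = (-c^2 + 7*c - 12)/(-c^2 + 3*c + 40)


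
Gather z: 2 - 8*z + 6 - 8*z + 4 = 12 - 16*z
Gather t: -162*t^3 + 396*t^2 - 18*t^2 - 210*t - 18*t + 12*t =-162*t^3 + 378*t^2 - 216*t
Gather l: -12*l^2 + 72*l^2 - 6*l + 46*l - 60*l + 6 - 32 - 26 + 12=60*l^2 - 20*l - 40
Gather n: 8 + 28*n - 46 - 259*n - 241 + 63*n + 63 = -168*n - 216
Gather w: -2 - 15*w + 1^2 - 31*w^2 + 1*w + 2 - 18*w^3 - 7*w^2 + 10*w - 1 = -18*w^3 - 38*w^2 - 4*w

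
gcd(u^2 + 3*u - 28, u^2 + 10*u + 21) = u + 7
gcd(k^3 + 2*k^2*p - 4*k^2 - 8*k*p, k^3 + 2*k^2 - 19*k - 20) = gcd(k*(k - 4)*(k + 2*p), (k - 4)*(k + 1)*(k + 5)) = k - 4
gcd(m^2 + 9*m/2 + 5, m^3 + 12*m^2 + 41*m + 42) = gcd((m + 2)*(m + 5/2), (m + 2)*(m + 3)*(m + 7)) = m + 2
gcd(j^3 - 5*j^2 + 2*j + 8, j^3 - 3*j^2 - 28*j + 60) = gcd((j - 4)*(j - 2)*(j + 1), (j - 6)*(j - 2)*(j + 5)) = j - 2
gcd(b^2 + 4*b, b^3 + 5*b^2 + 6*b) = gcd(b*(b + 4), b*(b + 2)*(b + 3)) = b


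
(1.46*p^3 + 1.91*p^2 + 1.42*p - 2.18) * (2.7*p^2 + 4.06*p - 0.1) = 3.942*p^5 + 11.0846*p^4 + 11.4426*p^3 - 0.311800000000002*p^2 - 8.9928*p + 0.218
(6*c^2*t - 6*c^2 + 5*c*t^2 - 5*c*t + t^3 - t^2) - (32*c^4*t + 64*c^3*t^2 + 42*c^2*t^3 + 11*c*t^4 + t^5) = -32*c^4*t - 64*c^3*t^2 - 42*c^2*t^3 + 6*c^2*t - 6*c^2 - 11*c*t^4 + 5*c*t^2 - 5*c*t - t^5 + t^3 - t^2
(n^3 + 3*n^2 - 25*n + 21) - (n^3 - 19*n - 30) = 3*n^2 - 6*n + 51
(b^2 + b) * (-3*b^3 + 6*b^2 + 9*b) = -3*b^5 + 3*b^4 + 15*b^3 + 9*b^2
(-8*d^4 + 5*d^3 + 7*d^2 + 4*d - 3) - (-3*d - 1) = -8*d^4 + 5*d^3 + 7*d^2 + 7*d - 2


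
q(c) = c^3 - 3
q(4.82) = 108.98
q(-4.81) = -114.28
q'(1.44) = 6.22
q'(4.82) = 69.70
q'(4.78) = 68.55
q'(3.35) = 33.67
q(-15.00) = -3378.00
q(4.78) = 106.22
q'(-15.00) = 675.00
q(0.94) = -2.17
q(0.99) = -2.03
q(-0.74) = -3.41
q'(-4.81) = 69.41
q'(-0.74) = 1.64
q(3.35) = 34.60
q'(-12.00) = 432.00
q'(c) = 3*c^2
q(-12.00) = -1731.00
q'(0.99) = 2.94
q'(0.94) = 2.65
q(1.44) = -0.01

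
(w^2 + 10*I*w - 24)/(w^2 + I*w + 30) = (w + 4*I)/(w - 5*I)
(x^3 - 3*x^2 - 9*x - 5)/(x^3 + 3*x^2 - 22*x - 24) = (x^2 - 4*x - 5)/(x^2 + 2*x - 24)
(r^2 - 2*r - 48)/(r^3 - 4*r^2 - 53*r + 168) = (r + 6)/(r^2 + 4*r - 21)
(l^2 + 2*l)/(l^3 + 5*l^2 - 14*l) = (l + 2)/(l^2 + 5*l - 14)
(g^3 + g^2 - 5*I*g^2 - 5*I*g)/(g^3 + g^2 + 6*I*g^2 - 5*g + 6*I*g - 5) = g*(g - 5*I)/(g^2 + 6*I*g - 5)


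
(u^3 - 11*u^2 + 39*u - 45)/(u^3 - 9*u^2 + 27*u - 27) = (u - 5)/(u - 3)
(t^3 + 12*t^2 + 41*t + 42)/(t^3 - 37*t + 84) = (t^2 + 5*t + 6)/(t^2 - 7*t + 12)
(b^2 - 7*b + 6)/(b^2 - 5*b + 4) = (b - 6)/(b - 4)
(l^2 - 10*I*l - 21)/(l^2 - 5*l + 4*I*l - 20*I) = (l^2 - 10*I*l - 21)/(l^2 + l*(-5 + 4*I) - 20*I)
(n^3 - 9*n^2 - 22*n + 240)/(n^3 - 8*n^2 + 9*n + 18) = (n^2 - 3*n - 40)/(n^2 - 2*n - 3)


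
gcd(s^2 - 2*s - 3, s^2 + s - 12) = s - 3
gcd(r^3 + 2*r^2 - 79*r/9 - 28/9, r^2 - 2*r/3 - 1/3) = r + 1/3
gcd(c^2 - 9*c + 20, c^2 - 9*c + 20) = c^2 - 9*c + 20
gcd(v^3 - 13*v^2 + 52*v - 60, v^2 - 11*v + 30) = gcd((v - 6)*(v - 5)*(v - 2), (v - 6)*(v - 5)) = v^2 - 11*v + 30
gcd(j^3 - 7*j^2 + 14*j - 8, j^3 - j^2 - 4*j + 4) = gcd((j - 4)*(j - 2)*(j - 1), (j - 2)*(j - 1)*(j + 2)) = j^2 - 3*j + 2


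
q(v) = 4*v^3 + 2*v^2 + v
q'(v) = 12*v^2 + 4*v + 1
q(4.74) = 475.66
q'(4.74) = 289.57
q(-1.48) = -10.07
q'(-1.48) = 21.36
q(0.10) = 0.12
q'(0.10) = 1.52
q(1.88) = 35.53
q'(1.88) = 50.93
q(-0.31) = -0.24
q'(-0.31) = 0.91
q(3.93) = 277.61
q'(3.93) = 202.06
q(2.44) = 72.45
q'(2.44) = 82.20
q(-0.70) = -1.09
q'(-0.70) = 4.08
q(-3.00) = -93.00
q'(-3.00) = 97.00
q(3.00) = 129.00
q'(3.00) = 121.00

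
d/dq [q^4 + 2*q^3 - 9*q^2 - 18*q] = 4*q^3 + 6*q^2 - 18*q - 18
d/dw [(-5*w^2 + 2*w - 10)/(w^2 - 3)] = 2*(-w^2 + 25*w - 3)/(w^4 - 6*w^2 + 9)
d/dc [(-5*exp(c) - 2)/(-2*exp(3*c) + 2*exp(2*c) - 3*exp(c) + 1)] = (-20*exp(3*c) - 2*exp(2*c) + 8*exp(c) - 11)*exp(c)/(4*exp(6*c) - 8*exp(5*c) + 16*exp(4*c) - 16*exp(3*c) + 13*exp(2*c) - 6*exp(c) + 1)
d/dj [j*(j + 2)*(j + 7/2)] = 3*j^2 + 11*j + 7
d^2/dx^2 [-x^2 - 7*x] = -2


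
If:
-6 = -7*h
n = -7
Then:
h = 6/7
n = -7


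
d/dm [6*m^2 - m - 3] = 12*m - 1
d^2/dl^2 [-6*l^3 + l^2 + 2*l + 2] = 2 - 36*l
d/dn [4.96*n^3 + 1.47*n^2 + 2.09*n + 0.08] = 14.88*n^2 + 2.94*n + 2.09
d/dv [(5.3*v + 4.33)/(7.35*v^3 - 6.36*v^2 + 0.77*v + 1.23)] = (-77.91*v^3 - 61.7685*v^2 + 55.0776*v + 3.1849)/(54.0225*v^6 - 93.492*v^5 + 51.7686*v^4 + 8.2866*v^3 - 15.0527*v^2 + 1.8942*v + 1.5129)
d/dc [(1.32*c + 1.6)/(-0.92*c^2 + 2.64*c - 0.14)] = (1.2144*c^2 + 2.944*c - 4.4088)/(0.8464*c^4 - 4.8576*c^3 + 7.2272*c^2 - 0.7392*c + 0.0196)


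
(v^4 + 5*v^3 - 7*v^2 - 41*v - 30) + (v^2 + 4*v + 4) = v^4 + 5*v^3 - 6*v^2 - 37*v - 26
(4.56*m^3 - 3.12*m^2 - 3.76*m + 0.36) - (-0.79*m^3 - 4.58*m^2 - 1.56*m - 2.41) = 5.35*m^3 + 1.46*m^2 - 2.2*m + 2.77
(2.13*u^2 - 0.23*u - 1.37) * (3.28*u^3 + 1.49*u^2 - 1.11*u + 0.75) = 6.9864*u^5 + 2.4193*u^4 - 7.2006*u^3 - 0.1885*u^2 + 1.3482*u - 1.0275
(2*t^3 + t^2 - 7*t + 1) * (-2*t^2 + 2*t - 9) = -4*t^5 + 2*t^4 - 2*t^3 - 25*t^2 + 65*t - 9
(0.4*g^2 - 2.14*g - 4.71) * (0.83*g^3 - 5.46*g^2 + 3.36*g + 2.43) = 0.332*g^5 - 3.9602*g^4 + 9.1191*g^3 + 19.4982*g^2 - 21.0258*g - 11.4453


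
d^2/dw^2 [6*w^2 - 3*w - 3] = 12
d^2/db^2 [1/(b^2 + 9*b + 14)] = 2*(-b^2 - 9*b + (2*b + 9)^2 - 14)/(b^2 + 9*b + 14)^3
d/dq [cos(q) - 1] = -sin(q)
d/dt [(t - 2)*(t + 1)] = 2*t - 1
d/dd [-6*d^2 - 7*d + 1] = -12*d - 7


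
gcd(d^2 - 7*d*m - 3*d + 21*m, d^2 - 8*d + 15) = d - 3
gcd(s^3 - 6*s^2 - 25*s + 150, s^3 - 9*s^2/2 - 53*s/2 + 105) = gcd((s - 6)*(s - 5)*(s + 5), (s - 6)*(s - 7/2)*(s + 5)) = s^2 - s - 30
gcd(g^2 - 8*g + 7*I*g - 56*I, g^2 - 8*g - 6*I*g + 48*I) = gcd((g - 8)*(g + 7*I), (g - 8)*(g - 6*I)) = g - 8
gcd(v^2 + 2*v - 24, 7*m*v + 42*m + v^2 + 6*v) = v + 6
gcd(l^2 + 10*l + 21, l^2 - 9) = l + 3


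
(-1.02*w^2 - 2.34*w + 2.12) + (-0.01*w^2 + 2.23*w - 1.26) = -1.03*w^2 - 0.11*w + 0.86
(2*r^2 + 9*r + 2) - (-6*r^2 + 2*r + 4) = 8*r^2 + 7*r - 2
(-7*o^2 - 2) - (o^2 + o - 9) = -8*o^2 - o + 7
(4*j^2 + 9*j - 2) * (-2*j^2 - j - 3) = -8*j^4 - 22*j^3 - 17*j^2 - 25*j + 6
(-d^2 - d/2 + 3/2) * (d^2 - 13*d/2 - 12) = -d^4 + 6*d^3 + 67*d^2/4 - 15*d/4 - 18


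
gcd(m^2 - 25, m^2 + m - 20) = m + 5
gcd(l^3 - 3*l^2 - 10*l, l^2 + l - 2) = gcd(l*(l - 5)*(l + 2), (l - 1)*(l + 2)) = l + 2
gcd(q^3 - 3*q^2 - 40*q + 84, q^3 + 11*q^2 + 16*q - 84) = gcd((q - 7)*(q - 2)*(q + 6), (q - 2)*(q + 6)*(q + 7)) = q^2 + 4*q - 12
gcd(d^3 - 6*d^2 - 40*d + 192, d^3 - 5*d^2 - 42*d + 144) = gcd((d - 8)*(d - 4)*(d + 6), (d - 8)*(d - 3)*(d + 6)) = d^2 - 2*d - 48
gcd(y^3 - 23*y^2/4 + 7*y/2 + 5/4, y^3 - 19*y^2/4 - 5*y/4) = y^2 - 19*y/4 - 5/4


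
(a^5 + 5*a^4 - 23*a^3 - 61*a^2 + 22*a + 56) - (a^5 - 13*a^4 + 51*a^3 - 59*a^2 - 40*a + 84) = 18*a^4 - 74*a^3 - 2*a^2 + 62*a - 28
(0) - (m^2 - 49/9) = 49/9 - m^2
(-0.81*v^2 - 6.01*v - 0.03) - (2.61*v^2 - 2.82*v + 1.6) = -3.42*v^2 - 3.19*v - 1.63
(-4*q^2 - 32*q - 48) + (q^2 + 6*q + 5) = -3*q^2 - 26*q - 43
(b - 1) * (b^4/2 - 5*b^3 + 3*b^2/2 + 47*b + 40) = b^5/2 - 11*b^4/2 + 13*b^3/2 + 91*b^2/2 - 7*b - 40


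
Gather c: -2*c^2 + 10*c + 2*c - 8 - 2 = -2*c^2 + 12*c - 10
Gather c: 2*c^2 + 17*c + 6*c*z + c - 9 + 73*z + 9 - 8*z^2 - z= 2*c^2 + c*(6*z + 18) - 8*z^2 + 72*z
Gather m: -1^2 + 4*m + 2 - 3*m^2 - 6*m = -3*m^2 - 2*m + 1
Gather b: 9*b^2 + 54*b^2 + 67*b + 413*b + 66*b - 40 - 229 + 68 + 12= 63*b^2 + 546*b - 189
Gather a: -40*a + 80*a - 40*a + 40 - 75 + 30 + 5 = 0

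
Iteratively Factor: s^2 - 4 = (s - 2)*(s + 2)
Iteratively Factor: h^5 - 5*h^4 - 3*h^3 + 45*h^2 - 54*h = (h - 3)*(h^4 - 2*h^3 - 9*h^2 + 18*h) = (h - 3)*(h + 3)*(h^3 - 5*h^2 + 6*h) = (h - 3)*(h - 2)*(h + 3)*(h^2 - 3*h) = (h - 3)^2*(h - 2)*(h + 3)*(h)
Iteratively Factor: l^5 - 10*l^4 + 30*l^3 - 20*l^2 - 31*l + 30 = (l - 3)*(l^4 - 7*l^3 + 9*l^2 + 7*l - 10) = (l - 3)*(l - 1)*(l^3 - 6*l^2 + 3*l + 10) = (l - 3)*(l - 1)*(l + 1)*(l^2 - 7*l + 10) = (l - 5)*(l - 3)*(l - 1)*(l + 1)*(l - 2)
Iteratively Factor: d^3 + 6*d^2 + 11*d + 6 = (d + 3)*(d^2 + 3*d + 2) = (d + 2)*(d + 3)*(d + 1)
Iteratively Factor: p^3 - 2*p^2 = (p)*(p^2 - 2*p) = p^2*(p - 2)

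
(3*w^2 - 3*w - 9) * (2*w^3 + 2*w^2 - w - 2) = 6*w^5 - 27*w^3 - 21*w^2 + 15*w + 18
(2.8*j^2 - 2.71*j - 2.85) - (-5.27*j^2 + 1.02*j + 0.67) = 8.07*j^2 - 3.73*j - 3.52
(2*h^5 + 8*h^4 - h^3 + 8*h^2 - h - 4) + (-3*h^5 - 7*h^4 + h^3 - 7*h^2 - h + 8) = -h^5 + h^4 + h^2 - 2*h + 4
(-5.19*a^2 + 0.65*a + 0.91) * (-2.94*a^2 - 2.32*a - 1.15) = 15.2586*a^4 + 10.1298*a^3 + 1.7851*a^2 - 2.8587*a - 1.0465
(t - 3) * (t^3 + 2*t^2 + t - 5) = t^4 - t^3 - 5*t^2 - 8*t + 15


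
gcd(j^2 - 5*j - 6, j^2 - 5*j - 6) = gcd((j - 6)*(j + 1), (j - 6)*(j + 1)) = j^2 - 5*j - 6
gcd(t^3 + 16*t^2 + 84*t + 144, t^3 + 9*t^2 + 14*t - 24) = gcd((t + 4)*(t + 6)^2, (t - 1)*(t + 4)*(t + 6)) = t^2 + 10*t + 24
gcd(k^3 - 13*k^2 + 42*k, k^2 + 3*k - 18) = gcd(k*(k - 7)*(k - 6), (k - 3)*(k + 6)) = 1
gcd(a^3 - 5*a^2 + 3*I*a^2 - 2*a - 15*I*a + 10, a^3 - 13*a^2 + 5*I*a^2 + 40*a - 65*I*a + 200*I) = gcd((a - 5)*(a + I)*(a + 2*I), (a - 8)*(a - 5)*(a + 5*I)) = a - 5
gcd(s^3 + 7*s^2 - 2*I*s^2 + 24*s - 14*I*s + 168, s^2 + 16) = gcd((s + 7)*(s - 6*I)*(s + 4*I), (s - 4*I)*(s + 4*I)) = s + 4*I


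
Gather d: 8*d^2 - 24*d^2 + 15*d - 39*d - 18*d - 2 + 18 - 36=-16*d^2 - 42*d - 20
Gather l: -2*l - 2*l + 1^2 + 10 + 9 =20 - 4*l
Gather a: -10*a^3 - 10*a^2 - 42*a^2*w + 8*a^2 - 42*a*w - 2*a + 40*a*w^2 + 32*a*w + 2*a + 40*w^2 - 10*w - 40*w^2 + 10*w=-10*a^3 + a^2*(-42*w - 2) + a*(40*w^2 - 10*w)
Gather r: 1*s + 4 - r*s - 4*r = r*(-s - 4) + s + 4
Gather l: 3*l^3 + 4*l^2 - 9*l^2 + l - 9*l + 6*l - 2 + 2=3*l^3 - 5*l^2 - 2*l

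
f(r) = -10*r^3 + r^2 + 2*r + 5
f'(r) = -30*r^2 + 2*r + 2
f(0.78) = 2.42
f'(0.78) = -14.69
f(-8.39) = 5964.51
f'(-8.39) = -2126.54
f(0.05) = 5.10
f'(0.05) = 2.02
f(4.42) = -830.13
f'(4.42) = -575.25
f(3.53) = -415.35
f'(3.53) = -364.77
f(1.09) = -4.58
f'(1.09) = -31.46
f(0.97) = -1.25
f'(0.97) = -24.29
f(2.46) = -132.90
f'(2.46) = -174.63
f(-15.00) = 33950.00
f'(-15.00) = -6778.00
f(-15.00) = 33950.00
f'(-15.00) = -6778.00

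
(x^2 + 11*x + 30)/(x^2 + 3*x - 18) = (x + 5)/(x - 3)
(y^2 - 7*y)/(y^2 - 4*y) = (y - 7)/(y - 4)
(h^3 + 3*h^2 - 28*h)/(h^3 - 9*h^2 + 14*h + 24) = h*(h + 7)/(h^2 - 5*h - 6)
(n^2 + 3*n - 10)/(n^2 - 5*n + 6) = (n + 5)/(n - 3)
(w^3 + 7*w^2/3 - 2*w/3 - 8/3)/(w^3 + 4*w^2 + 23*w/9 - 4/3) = 3*(w^2 + w - 2)/(3*w^2 + 8*w - 3)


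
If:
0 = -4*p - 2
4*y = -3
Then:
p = -1/2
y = -3/4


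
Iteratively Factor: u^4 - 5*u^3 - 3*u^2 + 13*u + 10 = (u + 1)*(u^3 - 6*u^2 + 3*u + 10) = (u - 5)*(u + 1)*(u^2 - u - 2) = (u - 5)*(u - 2)*(u + 1)*(u + 1)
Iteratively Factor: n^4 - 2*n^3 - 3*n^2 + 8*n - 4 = (n - 2)*(n^3 - 3*n + 2) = (n - 2)*(n - 1)*(n^2 + n - 2) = (n - 2)*(n - 1)^2*(n + 2)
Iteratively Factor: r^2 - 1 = (r + 1)*(r - 1)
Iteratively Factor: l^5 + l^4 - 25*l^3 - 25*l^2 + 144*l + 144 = (l - 4)*(l^4 + 5*l^3 - 5*l^2 - 45*l - 36) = (l - 4)*(l + 3)*(l^3 + 2*l^2 - 11*l - 12) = (l - 4)*(l - 3)*(l + 3)*(l^2 + 5*l + 4) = (l - 4)*(l - 3)*(l + 1)*(l + 3)*(l + 4)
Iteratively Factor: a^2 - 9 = (a + 3)*(a - 3)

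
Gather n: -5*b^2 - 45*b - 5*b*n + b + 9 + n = -5*b^2 - 44*b + n*(1 - 5*b) + 9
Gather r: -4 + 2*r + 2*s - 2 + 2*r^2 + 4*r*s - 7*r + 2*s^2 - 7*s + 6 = 2*r^2 + r*(4*s - 5) + 2*s^2 - 5*s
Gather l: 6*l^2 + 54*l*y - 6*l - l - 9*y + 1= 6*l^2 + l*(54*y - 7) - 9*y + 1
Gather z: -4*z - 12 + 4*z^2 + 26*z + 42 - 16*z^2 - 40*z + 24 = -12*z^2 - 18*z + 54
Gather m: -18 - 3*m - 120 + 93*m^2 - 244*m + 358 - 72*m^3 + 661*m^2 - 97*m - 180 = -72*m^3 + 754*m^2 - 344*m + 40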